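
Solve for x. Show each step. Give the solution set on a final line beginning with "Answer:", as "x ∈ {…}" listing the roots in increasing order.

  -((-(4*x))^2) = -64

Step 1. [-((-(4*x))^2) = -64] LHS negated; negate both sides, so neg: (-(4*x))^2 = 64.
Step 2. [(-(4*x))^2 = 64] 64 ≥ 0, LHS is (·)² — take ±√, so sqrt: -(4*x) = 8 or -8.
Step 3. [-(4*x) = 8 or -8] flip signs both sides. So neg: 4*x = -8 or 8.
Step 4. [4*x = -8 or 8] divide by the outer 4. So div: x = -2 or 2.

Answer: x ∈ {-2, 2}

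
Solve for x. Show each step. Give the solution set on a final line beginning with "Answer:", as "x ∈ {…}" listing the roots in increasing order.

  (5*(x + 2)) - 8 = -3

Step 1. [(5*(x + 2)) - 8 = -3] add 8: x sits inside (… - 8) ⇒ sub: 5*(x + 2) = 5.
Step 2. [5*(x + 2) = 5] LHS = 5·(…); ÷5 both sides, so div: x + 2 = 1.
Step 3. [x + 2 = 1] +2 is outermost — subtract 2 both sides. So sub: x = -1.

Answer: x ∈ {-1}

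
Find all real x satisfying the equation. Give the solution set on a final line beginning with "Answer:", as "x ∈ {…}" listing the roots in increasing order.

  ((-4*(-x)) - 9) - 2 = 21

Step 1. [((-4*(-x)) - 9) - 2 = 21] 2 comes off first (add 2), so sub: (-4*(-x)) - 9 = 23.
Step 2. [(-4*(-x)) - 9 = 23] add 9: x sits inside (… - 9) ⇒ sub: -4*(-x) = 32.
Step 3. [-4*(-x) = 32] leading coefficient -4: divide by -4 ⇒ div: -x = -8.
Step 4. [-x = -8] LHS negated; negate both sides. So neg: x = 8.

Answer: x ∈ {8}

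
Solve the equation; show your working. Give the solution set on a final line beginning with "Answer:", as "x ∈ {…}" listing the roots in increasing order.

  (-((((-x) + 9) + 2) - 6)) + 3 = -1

Step 1. [(-((((-x) + 9) + 2) - 6)) + 3 = -1] peel the +3: subtract 3 from each side. So sub: -((((-x) + 9) + 2) - 6) = -4.
Step 2. [-((((-x) + 9) + 2) - 6) = -4] leading − — multiply by −1, so neg: (((-x) + 9) + 2) - 6 = 4.
Step 3. [(((-x) + 9) + 2) - 6 = 4] -6 is outermost — add 6 both sides. So sub: ((-x) + 9) + 2 = 10.
Step 4. [((-x) + 9) + 2 = 10] +2 is outermost — subtract 2 both sides, so sub: (-x) + 9 = 8.
Step 5. [(-x) + 9 = 8] 9 comes off first (subtract 9) ⇒ sub: -x = -1.
Step 6. [-x = -1] flip signs both sides ⇒ neg: x = 1.

Answer: x ∈ {1}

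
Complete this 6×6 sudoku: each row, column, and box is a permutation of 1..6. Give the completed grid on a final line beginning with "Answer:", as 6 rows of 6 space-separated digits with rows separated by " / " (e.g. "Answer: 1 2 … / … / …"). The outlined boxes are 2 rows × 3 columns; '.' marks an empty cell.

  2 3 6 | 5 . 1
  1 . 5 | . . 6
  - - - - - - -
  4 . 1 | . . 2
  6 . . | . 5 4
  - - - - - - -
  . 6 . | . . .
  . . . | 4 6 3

Step 1. [r3c5∈{3}] r3c5 is down to just 3 ⇒ r3c5=3.
Step 2. [r6c3∈{2}] r6c3's peers cover all but 2, so r6c3=2.
Step 3. [r6c1∈{5}] r6c1 has the single candidate 5 ⇒ r6c1=5.
Step 4. [r5c5∈{1,2}] across col 5, 1 lands solely at r5c5. So r5c5=1.
Step 5. [r2c5∈{2,4}] r2c5 is the only open cell in col 5 admitting 2. So r2c5=2.
Step 6. [r5c3∈{3,4}] row 5 places 4 nowhere but r5c3 ⇒ r5c3=4.
Step 7. [r4c4∈{1}] r4c4 is down to just 1 ⇒ r4c4=1.
Step 8. [r2c2∈{4}] r2c2 is down to just 4 ⇒ r2c2=4.
Step 9. [r5c4∈{2}] nothing but 2 survives at r5c4, so r5c4=2.
Step 10. [r2c4∈{3}] r2c4 is down to just 3. So r2c4=3.
Step 11. [r5c1∈{3}] r5c1 is down to just 3, so r5c1=3.
Step 12. [r6c2∈{1}] only 1 remains possible at r6c2 ⇒ r6c2=1.
Step 13. [r5c6∈{5}] nothing but 5 survives at r5c6. So r5c6=5.
Step 14. [r3c4∈{6}] r3c4 has the single candidate 6. So r3c4=6.
Step 15. [r4c3∈{3}] nothing but 3 survives at r4c3, so r4c3=3.
Step 16. [r4c2∈{2}] nothing but 2 survives at r4c2, so r4c2=2.
Step 17. [r3c2∈{5}] nothing but 5 survives at r3c2. So r3c2=5.
Step 18. [r1c5∈{4}] only 4 remains possible at r1c5 ⇒ r1c5=4.

Answer: 2 3 6 5 4 1 / 1 4 5 3 2 6 / 4 5 1 6 3 2 / 6 2 3 1 5 4 / 3 6 4 2 1 5 / 5 1 2 4 6 3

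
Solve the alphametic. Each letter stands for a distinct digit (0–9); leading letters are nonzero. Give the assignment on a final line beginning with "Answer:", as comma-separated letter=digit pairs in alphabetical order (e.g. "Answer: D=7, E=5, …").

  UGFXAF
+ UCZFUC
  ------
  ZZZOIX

Step 1. [col 1: F + C ≡ X (mod 10)] column 1 (F + C ≡ X (mod 10), carry-in 0) doesn't pin C yet; pick C=8 and continue, so C=8.
Step 2. [col 1: F + C ≡ X (mod 10)] no forcing yet in column 1 (carry-in 0); F=9 is free and consistent — try it. So F=9.
Step 3. [col 1: F + C ≡ X (mod 10)] from column 1 (F=9, C=8, carry-in 0, digits 8,9 already taken and all letters distinct): X must equal 7 ⇒ X=7.
Step 4. [col 2: A + U ≡ I (mod 10)] U=1 is one option consistent with column 2 (A + U ≡ I (mod 10), carry-in 1) — take it. So U=1.
Step 5. [col 2: A + U ≡ I (mod 10)] A=0 is one option consistent with column 2 (A + U ≡ I (mod 10), carry-in 1) — take it. So A=0.
Step 6. [col 2: A + U ≡ I (mod 10)] from column 2 (A=0, U=1, carry-in 1, digits 0,1,7,8,9 already taken and all letters distinct): I must equal 2 ⇒ I=2.
Step 7. [col 3: X + F ≡ O (mod 10)] in column 3 we have X+F≡O with carry-in 0; given X=7, F=9 and digits 0,1,2,7,8,9 already taken and all letters distinct, that pins O to 6. So O=6.
Step 8. [col 4: F + Z ≡ Z (mod 10)] no forcing yet in column 4 (carry-in 1); Z=3 is free and consistent — try it. So Z=3.
Step 9. [col 5: G + C ≡ Z (mod 10)] in column 5 we have G+C≡Z with carry-in 1; given C=8, Z=3 and digits 0,1,2,3,6,7,8,9 already taken and all letters distinct, that pins G to 4 ⇒ G=4.

Answer: A=0, C=8, F=9, G=4, I=2, O=6, U=1, X=7, Z=3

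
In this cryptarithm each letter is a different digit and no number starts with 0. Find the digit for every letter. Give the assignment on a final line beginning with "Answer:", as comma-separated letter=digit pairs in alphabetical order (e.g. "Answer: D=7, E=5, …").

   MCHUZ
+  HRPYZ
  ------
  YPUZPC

Step 1. [col 1: Z + Z ≡ C (mod 10)] column 1 (Z + Z ≡ C (mod 10), carry-in 0) doesn't pin C yet; pick C=0 and continue. So C=0.
Step 2. [col 1: Z + Z ≡ C (mod 10)] column 1: given C=0, carry-in 0, and digits 0 already taken and all letters distinct, Z+Z≡C (mod 10) forces Z=5 ⇒ Z=5.
Step 3. [col 2: U + Y ≡ P (mod 10)] several values work for Y in column 2 (U + Y ≡ P (mod 10), carry-in 1); try Y=1 ⇒ Y=1.
Step 4. [col 2: U + Y ≡ P (mod 10)] several values work for U in column 2 (U + Y ≡ P (mod 10), carry-in 1); try U=4, so U=4.
Step 5. [col 2: U + Y ≡ P (mod 10)] from column 2 (U=4, Y=1, carry-in 1, digits 0,1,4,5 already taken and all letters distinct): P must equal 6 ⇒ P=6.
Step 6. [col 3: H + P ≡ Z (mod 10)] column 3 reads H+P+carry(0)=Z with P=6, Z=5; with digits 0,1,4,5,6 already taken and all letters distinct, the only value for H is 9. So H=9.
Step 7. [col 4: C + R ≡ U (mod 10)] from column 4 (C=0, U=4, carry-in 1, digits 0,1,4,5,6,9 already taken and all letters distinct): R must equal 3, so R=3.
Step 8. [col 5: M + H ≡ P (mod 10)] from column 5 (H=9, P=6, carry-in 0, digits 0,1,3,4,5,6,9 already taken and all letters distinct): M must equal 7, so M=7.

Answer: C=0, H=9, M=7, P=6, R=3, U=4, Y=1, Z=5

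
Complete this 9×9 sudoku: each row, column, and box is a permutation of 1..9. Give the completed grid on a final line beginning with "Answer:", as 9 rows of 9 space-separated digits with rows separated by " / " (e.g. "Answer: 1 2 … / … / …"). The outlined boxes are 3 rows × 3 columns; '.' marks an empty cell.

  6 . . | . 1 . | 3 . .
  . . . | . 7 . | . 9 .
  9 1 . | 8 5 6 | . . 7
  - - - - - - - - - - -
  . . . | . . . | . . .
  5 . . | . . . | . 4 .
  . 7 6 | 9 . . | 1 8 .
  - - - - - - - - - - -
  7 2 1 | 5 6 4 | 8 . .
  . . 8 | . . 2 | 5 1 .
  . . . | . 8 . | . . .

Step 1. [r3c3∈{2,3,4}] r3c3 is the only open cell in row 3 admitting 3, so r3c3=3.
Step 2. [r3c8∈{2}] r3c8's peers cover all but 2. So r3c8=2.
Step 3. [r7c9∈{3,9}] row 7 places 9 nowhere but r7c9 ⇒ r7c9=9.
Step 4. [r4c1∈{1,2,3,4,8}] 1 has one home in col 1: r4c1, so r4c1=1.
Step 5. [r8c4∈{3,7}] across row 8, 7 lands solely at r8c4 ⇒ r8c4=7.
Step 6. [r1c8∈{5}] r1c8 is down to just 5. So r1c8=5.
Step 7. [r2c1∈{2,4,8}] 8 has one home in col 1: r2c1. So r2c1=8.
Step 8. [r1c2∈{4}] nothing but 4 survives at r1c2 ⇒ r1c2=4.
Step 9. [r6c1∈{2,3,4}] col 1 places 2 nowhere but r6c1. So r6c1=2.
Step 10. [r5c3∈{9}] r5c3 is down to just 9 ⇒ r5c3=9.
Step 11. [r2c6∈{3}] r2c6 has the single candidate 3. So r2c6=3.
Step 12. [r2c4∈{2,4}] r2c4 is the only open cell in box 2 admitting 4. So r2c4=4.
Step 13. [r2c7∈{6}] r2c7's peers cover all but 6. So r2c7=6.
Step 14. [r7c8∈{3}] nothing but 3 survives at r7c8 ⇒ r7c8=3.
Step 15. [r1c4∈{2}] r1c4 is down to just 2. So r1c4=2.
Step 16. [r8c5∈{3,9}] col 5 places 9 nowhere but r8c5 ⇒ r8c5=9.
Step 17. [r9c4∈{1,3}] in box 8, 3 fits only at r9c4. So r9c4=3.
Step 18. [r9c1∈{4}] r9c1's peers cover all but 4. So r9c1=4.
Step 19. [r4c4∈{6}] r4c4 has the single candidate 6. So r4c4=6.
Step 20. [r5c9∈{2,3,6}] across row 5, 6 lands solely at r5c9. So r5c9=6.
Step 21. [r4c8∈{7}] nothing but 7 survives at r4c8, so r4c8=7.
Step 22. [r5c7∈{2}] r5c7's peers cover all but 2, so r5c7=2.
Step 23. [r5c5∈{3}] r5c5 has the single candidate 3. So r5c5=3.
Step 24. [r4c2∈{3,8}] 3 has one home in box 4: r4c2 ⇒ r4c2=3.
Step 25. [r5c6∈{1,7,8}] row 5 places 7 nowhere but r5c6 ⇒ r5c6=7.
Step 26. [r9c3∈{5}] nothing but 5 survives at r9c3. So r9c3=5.
Step 27. [r4c9∈{5}] r4c9 has the single candidate 5 ⇒ r4c9=5.
Step 28. [r4c5∈{2,4}] in row 4, 2 fits only at r4c5. So r4c5=2.
Step 29. [r9c2∈{6,9}] in row 9, 9 fits only at r9c2, so r9c2=9.
Step 30. [r2c3∈{2}] only 2 remains possible at r2c3. So r2c3=2.
Step 31. [r6c9∈{3}] only 3 remains possible at r6c9, so r6c9=3.
Step 32. [r4c6∈{8}] r4c6's peers cover all but 8 ⇒ r4c6=8.
Step 33. [r9c9∈{2}] r9c9 has the single candidate 2, so r9c9=2.
Step 34. [r6c6∈{5}] r6c6 is down to just 5 ⇒ r6c6=5.
Step 35. [r8c9∈{4}] nothing but 4 survives at r8c9. So r8c9=4.
Step 36. [r8c2∈{6}] r8c2 has the single candidate 6 ⇒ r8c2=6.
Step 37. [r6c5∈{4}] r6c5 is down to just 4. So r6c5=4.
Step 38. [r2c2∈{5}] r2c2's peers cover all but 5 ⇒ r2c2=5.
Step 39. [r5c4∈{1}] r5c4 has the single candidate 1, so r5c4=1.
Step 40. [r8c1∈{3}] nothing but 3 survives at r8c1 ⇒ r8c1=3.
Step 41. [r9c6∈{1}] r9c6 is down to just 1 ⇒ r9c6=1.
Step 42. [r3c7∈{4}] nothing but 4 survives at r3c7. So r3c7=4.
Step 43. [r9c8∈{6}] r9c8's peers cover all but 6. So r9c8=6.
Step 44. [r1c3∈{7}] only 7 remains possible at r1c3. So r1c3=7.
Step 45. [r4c7∈{9}] nothing but 9 survives at r4c7. So r4c7=9.
Step 46. [r9c7∈{7}] only 7 remains possible at r9c7. So r9c7=7.
Step 47. [r1c9∈{8}] r1c9's peers cover all but 8 ⇒ r1c9=8.
Step 48. [r1c6∈{9}] only 9 remains possible at r1c6. So r1c6=9.
Step 49. [r4c3∈{4}] only 4 remains possible at r4c3. So r4c3=4.
Step 50. [r2c9∈{1}] only 1 remains possible at r2c9, so r2c9=1.
Step 51. [r5c2∈{8}] r5c2 has the single candidate 8, so r5c2=8.

Answer: 6 4 7 2 1 9 3 5 8 / 8 5 2 4 7 3 6 9 1 / 9 1 3 8 5 6 4 2 7 / 1 3 4 6 2 8 9 7 5 / 5 8 9 1 3 7 2 4 6 / 2 7 6 9 4 5 1 8 3 / 7 2 1 5 6 4 8 3 9 / 3 6 8 7 9 2 5 1 4 / 4 9 5 3 8 1 7 6 2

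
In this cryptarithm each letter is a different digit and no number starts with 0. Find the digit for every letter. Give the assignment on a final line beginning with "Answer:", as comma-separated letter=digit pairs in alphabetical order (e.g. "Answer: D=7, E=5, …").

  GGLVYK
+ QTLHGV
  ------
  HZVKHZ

Step 1. [col 1: K + V ≡ Z (mod 10)] several values work for V in column 1 (K + V ≡ Z (mod 10), carry-in 0); try V=9 ⇒ V=9.
Step 2. [col 1: K + V ≡ Z (mod 10)] several values work for Z in column 1 (K + V ≡ Z (mod 10), carry-in 0); try Z=6 ⇒ Z=6.
Step 3. [col 1: K + V ≡ Z (mod 10)] column 1: given V=9, Z=6, carry-in 0, and digits 6,9 already taken and all letters distinct, K+V≡Z (mod 10) forces K=7, so K=7.
Step 4. [col 2: Y + G ≡ H (mod 10)] column 2 (Y + G ≡ H (mod 10), carry-in 1) doesn't pin G yet; pick G=5 and continue ⇒ G=5.
Step 5. [col 2: Y + G ≡ H (mod 10)] no forcing yet in column 2 (carry-in 1); H=8 is free and consistent — try it, so H=8.
Step 6. [col 2: Y + G ≡ H (mod 10)] from column 2 (G=5, H=8, carry-in 1, digits 5,6,7,8,9 already taken and all letters distinct): Y must equal 2 ⇒ Y=2.
Step 7. [col 4: L + L ≡ V (mod 10)] column 4: given V=9, carry-in 1, and digits 2,5,6,7,8,9 already taken and all letters distinct, L+L≡V (mod 10) forces L=4, so L=4.
Step 8. [col 5: G + T ≡ Z (mod 10)] column 5: given G=5, Z=6, carry-in 0, and digits 2,4,5,6,7,8,9 already taken and all letters distinct, G+T≡Z (mod 10) forces T=1. So T=1.
Step 9. [col 6: G + Q ≡ H (mod 10)] in column 6 we have G+Q≡H with carry-in 0; given G=5, H=8 and digits 1,2,4,5,6,7,8,9 already taken and all letters distinct, that pins Q to 3. So Q=3.

Answer: G=5, H=8, K=7, L=4, Q=3, T=1, V=9, Y=2, Z=6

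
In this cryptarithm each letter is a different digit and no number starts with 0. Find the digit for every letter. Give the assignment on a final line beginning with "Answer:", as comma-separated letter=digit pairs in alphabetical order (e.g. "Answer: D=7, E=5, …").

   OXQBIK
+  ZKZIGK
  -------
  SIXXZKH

Step 1. [col 1: K + K ≡ H (mod 10)] several values work for H in column 1 (K + K ≡ H (mod 10), carry-in 0); try H=8. So H=8.
Step 2. [col 1: K + K ≡ H (mod 10)] no forcing yet in column 1 (carry-in 0); K=9 is free and consistent — try it ⇒ K=9.
Step 3. [col 2: I + G ≡ K (mod 10)] no forcing yet in column 2 (carry-in 1); G=6 is free and consistent — try it, so G=6.
Step 4. [S] the sum has 7 digits but both addends have 6; that extra leading digit S is the final carry, namely 1 ⇒ S=1.
Step 5. [col 2: I + G ≡ K (mod 10)] from column 2 (G=6, K=9, carry-in 1, digits 1,6,8,9 already taken and all letters distinct): I must equal 2, so I=2.
Step 6. [col 3: B + I ≡ Z (mod 10)] no forcing yet in column 3 (carry-in 0); B=5 is free and consistent — try it, so B=5.
Step 7. [col 3: B + I ≡ Z (mod 10)] in column 3 we have B+I≡Z with carry-in 0; given B=5, I=2 and digits 1,2,5,6,8,9 already taken and all letters distinct, that pins Z to 7, so Z=7.
Step 8. [col 4: Q + Z ≡ X (mod 10)] column 4 reads Q+Z+carry(0)=X with Z=7; with digits 1,2,5,6,7,8,9 already taken and all letters distinct, the only value for X is 0, so X=0.
Step 9. [col 4: Q + Z ≡ X (mod 10)] in column 4 we have Q+Z≡X with carry-in 0; given Z=7, X=0 and digits 0,1,2,5,6,7,8,9 already taken and all letters distinct, that pins Q to 3. So Q=3.
Step 10. [col 6: O + Z ≡ I (mod 10)] column 6: given Z=7, I=2, carry-in 1, and digits 0,1,2,3,5,6,7,8,9 already taken and all letters distinct, O+Z≡I (mod 10) forces O=4 ⇒ O=4.

Answer: B=5, G=6, H=8, I=2, K=9, O=4, Q=3, S=1, X=0, Z=7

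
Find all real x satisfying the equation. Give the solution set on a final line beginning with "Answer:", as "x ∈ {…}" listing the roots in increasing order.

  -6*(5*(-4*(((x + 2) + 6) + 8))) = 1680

Step 1. [-6*(5*(-4*(((x + 2) + 6) + 8))) = 1680] -6 out front; divide by -6 ⇒ div: 5*(-4*(((x + 2) + 6) + 8)) = -280.
Step 2. [5*(-4*(((x + 2) + 6) + 8)) = -280] 5·(inner) — divide through by 5, so div: -4*(((x + 2) + 6) + 8) = -56.
Step 3. [-4*(((x + 2) + 6) + 8) = -56] -4·(inner) — divide through by -4 ⇒ div: ((x + 2) + 6) + 8 = 14.
Step 4. [((x + 2) + 6) + 8 = 14] subtract 8: x sits inside (… + 8), so sub: (x + 2) + 6 = 6.
Step 5. [(x + 2) + 6 = 6] 6 comes off first (subtract 6) ⇒ sub: x + 2 = 0.
Step 6. [x + 2 = 0] 2 comes off first (subtract 2). So sub: x = -2.

Answer: x ∈ {-2}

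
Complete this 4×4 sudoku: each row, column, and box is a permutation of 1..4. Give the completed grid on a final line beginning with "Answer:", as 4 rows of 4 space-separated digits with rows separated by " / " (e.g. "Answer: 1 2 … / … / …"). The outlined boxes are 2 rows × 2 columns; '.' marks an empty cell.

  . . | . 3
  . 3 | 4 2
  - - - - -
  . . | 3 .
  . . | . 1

Step 1. [r2c1∈{1}] r2c1 has the single candidate 1. So r2c1=1.
Step 2. [r3c2∈{1,2,4}] 1 has one home in row 3: r3c2. So r3c2=1.
Step 3. [r3c1∈{2,4}] across row 3, 2 lands solely at r3c1. So r3c1=2.
Step 4. [r4c2∈{4}] only 4 remains possible at r4c2. So r4c2=4.
Step 5. [r3c4∈{4}] nothing but 4 survives at r3c4 ⇒ r3c4=4.
Step 6. [r4c1∈{3}] r4c1 is down to just 3. So r4c1=3.
Step 7. [r1c1∈{4}] r1c1's peers cover all but 4, so r1c1=4.
Step 8. [r4c3∈{2}] r4c3 has the single candidate 2 ⇒ r4c3=2.
Step 9. [r1c3∈{1}] nothing but 1 survives at r1c3. So r1c3=1.
Step 10. [r1c2∈{2}] r1c2 is down to just 2, so r1c2=2.

Answer: 4 2 1 3 / 1 3 4 2 / 2 1 3 4 / 3 4 2 1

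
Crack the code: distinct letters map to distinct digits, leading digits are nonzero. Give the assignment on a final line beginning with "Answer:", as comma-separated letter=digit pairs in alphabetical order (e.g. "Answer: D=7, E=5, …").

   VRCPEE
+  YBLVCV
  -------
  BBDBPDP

Step 1. [col 1: E + V ≡ P (mod 10)] several values work for V in column 1 (E + V ≡ P (mod 10), carry-in 0); try V=9. So V=9.
Step 2. [col 1: E + V ≡ P (mod 10)] E=8 is one option consistent with column 1 (E + V ≡ P (mod 10), carry-in 0) — take it, so E=8.
Step 3. [B] the sum has 7 digits but both addends have 6; that extra leading digit B is the final carry, namely 1 ⇒ B=1.
Step 4. [col 1: E + V ≡ P (mod 10)] column 1 reads E+V+carry(0)=P with E=8, V=9; with digits 1,8,9 already taken and all letters distinct, the only value for P is 7, so P=7.
Step 5. [col 2: E + C ≡ D (mod 10)] no forcing yet in column 2 (carry-in 1); D=5 is free and consistent — try it. So D=5.
Step 6. [col 2: E + C ≡ D (mod 10)] column 2 reads E+C+carry(1)=D with E=8, D=5; with digits 1,5,7,8,9 already taken and all letters distinct, the only value for C is 6. So C=6.
Step 7. [col 4: C + L ≡ B (mod 10)] column 4 reads C+L+carry(1)=B with C=6, B=1; with digits 1,5,6,7,8,9 already taken and all letters distinct, the only value for L is 4. So L=4.
Step 8. [col 5: R + B ≡ D (mod 10)] column 5: given B=1, D=5, carry-in 1, and digits 1,4,5,6,7,8,9 already taken and all letters distinct, R+B≡D (mod 10) forces R=3. So R=3.
Step 9. [col 6: V + Y ≡ B (mod 10)] from column 6 (V=9, B=1, carry-in 0, digits 1,3,4,5,6,7,8,9 already taken and all letters distinct): Y must equal 2 ⇒ Y=2.

Answer: B=1, C=6, D=5, E=8, L=4, P=7, R=3, V=9, Y=2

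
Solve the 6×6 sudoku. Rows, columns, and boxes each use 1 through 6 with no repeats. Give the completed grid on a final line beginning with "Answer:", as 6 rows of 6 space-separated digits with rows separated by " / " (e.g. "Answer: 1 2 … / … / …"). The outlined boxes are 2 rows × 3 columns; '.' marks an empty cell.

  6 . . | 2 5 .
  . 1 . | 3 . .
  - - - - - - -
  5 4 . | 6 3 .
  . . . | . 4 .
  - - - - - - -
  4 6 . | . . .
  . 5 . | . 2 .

Step 1. [r5c5∈{1}] r5c5 is down to just 1. So r5c5=1.
Step 2. [r4c4∈{1,5}] col 4 places 1 nowhere but r4c4, so r4c4=1.
Step 3. [r4c2∈{2,3}] r4c2 is the only open cell in col 2 admitting 2 ⇒ r4c2=2.
Step 4. [r6c6∈{3,4,6}] across row 6, 6 lands solely at r6c6 ⇒ r6c6=6.
Step 5. [r5c3∈{2,3}] row 5 places 2 nowhere but r5c3, so r5c3=2.
Step 6. [r2c6∈{4}] r2c6's peers cover all but 4, so r2c6=4.
Step 7. [r6c1∈{1,3}] col 1 places 1 nowhere but r6c1 ⇒ r6c1=1.
Step 8. [r6c3∈{3}] r6c3 has the single candidate 3. So r6c3=3.
Step 9. [r5c4∈{5}] r5c4's peers cover all but 5. So r5c4=5.
Step 10. [r1c3∈{4}] only 4 remains possible at r1c3, so r1c3=4.
Step 11. [r4c6∈{5}] only 5 remains possible at r4c6. So r4c6=5.
Step 12. [r6c4∈{4}] nothing but 4 survives at r6c4. So r6c4=4.
Step 13. [r4c3∈{6}] r4c3 has the single candidate 6 ⇒ r4c3=6.
Step 14. [r2c3∈{5}] only 5 remains possible at r2c3 ⇒ r2c3=5.
Step 15. [r5c6∈{3}] r5c6's peers cover all but 3 ⇒ r5c6=3.
Step 16. [r2c1∈{2}] r2c1 is down to just 2 ⇒ r2c1=2.
Step 17. [r1c6∈{1}] r1c6 has the single candidate 1. So r1c6=1.
Step 18. [r3c3∈{1}] only 1 remains possible at r3c3, so r3c3=1.
Step 19. [r3c6∈{2}] r3c6 has the single candidate 2 ⇒ r3c6=2.
Step 20. [r2c5∈{6}] r2c5 has the single candidate 6 ⇒ r2c5=6.
Step 21. [r4c1∈{3}] r4c1's peers cover all but 3, so r4c1=3.
Step 22. [r1c2∈{3}] r1c2's peers cover all but 3, so r1c2=3.

Answer: 6 3 4 2 5 1 / 2 1 5 3 6 4 / 5 4 1 6 3 2 / 3 2 6 1 4 5 / 4 6 2 5 1 3 / 1 5 3 4 2 6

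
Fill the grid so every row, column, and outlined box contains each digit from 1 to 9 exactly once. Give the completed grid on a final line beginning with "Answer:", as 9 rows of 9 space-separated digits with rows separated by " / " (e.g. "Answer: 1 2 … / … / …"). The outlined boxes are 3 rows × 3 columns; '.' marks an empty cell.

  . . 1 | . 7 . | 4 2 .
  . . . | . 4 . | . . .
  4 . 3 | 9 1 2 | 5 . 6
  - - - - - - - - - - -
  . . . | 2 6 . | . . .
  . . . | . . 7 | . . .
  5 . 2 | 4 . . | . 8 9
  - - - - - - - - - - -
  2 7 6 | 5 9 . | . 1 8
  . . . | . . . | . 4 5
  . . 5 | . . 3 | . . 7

Step 1. [r2c7∈{1,3,7,8,9}] 8 has one home in col 7: r2c7, so r2c7=8.
Step 2. [r3c2∈{8}] nothing but 8 survives at r3c2. So r3c2=8.
Step 3. [r2c8∈{3,7,9}] across box 3, 9 lands solely at r2c8, so r2c8=9.
Step 4. [r4c6∈{1,5,8,9}] 9 has one home in col 6: r4c6. So r4c6=9.
Step 5. [r6c7∈{1,3,6,7}] row 6 places 7 nowhere but r6c7, so r6c7=7.
Step 6. [r6c2∈{1,3,6}] r6c2 is the only open cell in row 6 admitting 6. So r6c2=6.
Step 7. [r5c9∈{1,2,3,4}] across col 9, 2 lands solely at r5c9, so r5c9=2.
Step 8. [r9c8∈{6}] nothing but 6 survives at r9c8, so r9c8=6.
Step 9. [r9c2∈{1,4,9}] row 9 places 4 nowhere but r9c2. So r9c2=4.
Step 10. [r1c9∈{3}] r1c9's peers cover all but 3 ⇒ r1c9=3.
Step 11. [r5c3∈{4,8,9}] across row 5, 4 lands solely at r5c3, so r5c3=4.
Step 12. [r8c3∈{8,9}] r8c3 is the only open cell in col 3 admitting 9, so r8c3=9.
Step 13. [r8c4∈{1,6,7,8}] across row 8, 7 lands solely at r8c4 ⇒ r8c4=7.
Step 14. [r8c6∈{1,6,8}] 6 has one home in row 8: r8c6. So r8c6=6.
Step 15. [r5c5∈{3,5,8}] in col 5, 5 fits only at r5c5. So r5c5=5.
Step 16. [r5c8∈{3}] only 3 remains possible at r5c8, so r5c8=3.
Step 17. [r5c4∈{1,8}] r5c4 is the only open cell in box 5 admitting 8 ⇒ r5c4=8.
Step 18. [r4c7∈{1}] r4c7's peers cover all but 1, so r4c7=1.
Step 19. [r4c3∈{7,8}] col 3 places 8 nowhere but r4c3. So r4c3=8.
Step 20. [r4c1∈{3,7}] in row 4, 7 fits only at r4c1 ⇒ r4c1=7.
Step 21. [r8c1∈{1,3,8}] col 1 places 3 nowhere but r8c1. So r8c1=3.
Step 22. [r8c5∈{2,8}] row 8 places 8 nowhere but r8c5 ⇒ r8c5=8.
Step 23. [r2c1∈{6}] r2c1's peers cover all but 6, so r2c1=6.
Step 24. [r8c2∈{1}] r8c2 has the single candidate 1. So r8c2=1.
Step 25. [r5c2∈{9}] nothing but 9 survives at r5c2 ⇒ r5c2=9.
Step 26. [r2c6∈{5}] r2c6 has the single candidate 5, so r2c6=5.
Step 27. [r9c7∈{2,9}] r9c7 is the only open cell in row 9 admitting 9 ⇒ r9c7=9.
Step 28. [r2c2∈{2}] r2c2 is down to just 2, so r2c2=2.
Step 29. [r4c8∈{5}] r4c8 is down to just 5, so r4c8=5.
Step 30. [r2c4∈{3}] r2c4 is down to just 3 ⇒ r2c4=3.
Step 31. [r8c7∈{2}] r8c7 is down to just 2, so r8c7=2.
Step 32. [r3c8∈{7}] only 7 remains possible at r3c8 ⇒ r3c8=7.
Step 33. [r7c7∈{3}] nothing but 3 survives at r7c7, so r7c7=3.
Step 34. [r1c6∈{8}] r1c6's peers cover all but 8 ⇒ r1c6=8.
Step 35. [r2c3∈{7}] r2c3 is down to just 7 ⇒ r2c3=7.
Step 36. [r4c2∈{3}] r4c2's peers cover all but 3 ⇒ r4c2=3.
Step 37. [r6c5∈{3}] r6c5 is down to just 3 ⇒ r6c5=3.
Step 38. [r4c9∈{4}] nothing but 4 survives at r4c9 ⇒ r4c9=4.
Step 39. [r1c2∈{5}] nothing but 5 survives at r1c2 ⇒ r1c2=5.
Step 40. [r9c1∈{8}] r9c1's peers cover all but 8 ⇒ r9c1=8.
Step 41. [r5c7∈{6}] only 6 remains possible at r5c7, so r5c7=6.
Step 42. [r9c5∈{2}] nothing but 2 survives at r9c5. So r9c5=2.
Step 43. [r7c6∈{4}] only 4 remains possible at r7c6. So r7c6=4.
Step 44. [r1c4∈{6}] r1c4 has the single candidate 6 ⇒ r1c4=6.
Step 45. [r6c6∈{1}] nothing but 1 survives at r6c6 ⇒ r6c6=1.
Step 46. [r1c1∈{9}] r1c1 is down to just 9. So r1c1=9.
Step 47. [r9c4∈{1}] nothing but 1 survives at r9c4, so r9c4=1.
Step 48. [r5c1∈{1}] r5c1 is down to just 1 ⇒ r5c1=1.
Step 49. [r2c9∈{1}] r2c9 is down to just 1, so r2c9=1.

Answer: 9 5 1 6 7 8 4 2 3 / 6 2 7 3 4 5 8 9 1 / 4 8 3 9 1 2 5 7 6 / 7 3 8 2 6 9 1 5 4 / 1 9 4 8 5 7 6 3 2 / 5 6 2 4 3 1 7 8 9 / 2 7 6 5 9 4 3 1 8 / 3 1 9 7 8 6 2 4 5 / 8 4 5 1 2 3 9 6 7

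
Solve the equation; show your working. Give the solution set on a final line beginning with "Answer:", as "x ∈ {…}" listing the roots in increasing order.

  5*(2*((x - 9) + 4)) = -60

Step 1. [5*(2*((x - 9) + 4)) = -60] LHS = 5·(…); ÷5 both sides, so div: 2*((x - 9) + 4) = -12.
Step 2. [2*((x - 9) + 4) = -12] 2·(inner) — divide through by 2. So div: (x - 9) + 4 = -6.
Step 3. [(x - 9) + 4 = -6] peel the +4: subtract 4 from each side. So sub: x - 9 = -10.
Step 4. [x - 9 = -10] peel the -9: add 9 from each side ⇒ sub: x = -1.

Answer: x ∈ {-1}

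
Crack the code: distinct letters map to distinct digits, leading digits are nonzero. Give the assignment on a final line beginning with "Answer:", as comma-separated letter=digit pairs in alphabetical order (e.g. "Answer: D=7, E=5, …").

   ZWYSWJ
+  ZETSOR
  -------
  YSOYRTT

Step 1. [Y] Y is the leading digit of a 7-digit sum of two 6-digit numbers; the final carry is exactly 1, so Y=1.
Step 2. [col 1: J + R ≡ T (mod 10)] several values work for J in column 1 (J + R ≡ T (mod 10), carry-in 0); try J=7. So J=7.
Step 3. [col 1: J + R ≡ T (mod 10)] several values work for R in column 1 (J + R ≡ T (mod 10), carry-in 0); try R=2 ⇒ R=2.
Step 4. [col 1: J + R ≡ T (mod 10)] from column 1 (J=7, R=2, carry-in 0, digits 1,2,7 already taken and all letters distinct): T must equal 9 ⇒ T=9.
Step 5. [col 2: W + O ≡ T (mod 10)] column 2 (W + O ≡ T (mod 10), carry-in 0) doesn't pin W yet; pick W=4 and continue. So W=4.
Step 6. [col 2: W + O ≡ T (mod 10)] column 2: given W=4, T=9, carry-in 0, and digits 1,2,4,7,9 already taken and all letters distinct, W+O≡T (mod 10) forces O=5 ⇒ O=5.
Step 7. [col 3: S + S ≡ R (mod 10)] from column 3 (R=2, carry-in 0, digits 1,2,4,5,7,9 already taken and all letters distinct): S must equal 6 ⇒ S=6.
Step 8. [col 5: W + E ≡ O (mod 10)] column 5: given W=4, O=5, carry-in 1, and digits 1,2,4,5,6,7,9 already taken and all letters distinct, W+E≡O (mod 10) forces E=0, so E=0.
Step 9. [col 6: Z + Z ≡ S (mod 10)] several values work for Z in column 6 (Z + Z ≡ S (mod 10), carry-in 0); try Z=8 ⇒ Z=8.

Answer: E=0, J=7, O=5, R=2, S=6, T=9, W=4, Y=1, Z=8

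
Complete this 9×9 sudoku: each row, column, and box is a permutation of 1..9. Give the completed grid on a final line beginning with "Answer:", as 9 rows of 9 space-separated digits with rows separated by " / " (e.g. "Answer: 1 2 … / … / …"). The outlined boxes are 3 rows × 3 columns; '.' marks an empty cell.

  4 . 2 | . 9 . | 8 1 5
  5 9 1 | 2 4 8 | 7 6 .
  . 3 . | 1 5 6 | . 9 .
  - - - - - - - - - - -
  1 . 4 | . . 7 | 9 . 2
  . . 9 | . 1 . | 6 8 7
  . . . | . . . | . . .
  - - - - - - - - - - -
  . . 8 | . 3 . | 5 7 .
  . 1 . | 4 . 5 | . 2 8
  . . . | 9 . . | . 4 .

Step 1. [r7c4∈{6}] r7c4 has the single candidate 6 ⇒ r7c4=6.
Step 2. [r8c7∈{3}] nothing but 3 survives at r8c7. So r8c7=3.
Step 3. [r3c3∈{7}] r3c3 has the single candidate 7. So r3c3=7.
Step 4. [r8c3∈{6}] r8c3 is down to just 6 ⇒ r8c3=6.
Step 5. [r6c1∈{2,3,6,7,8}] r6c1 is the only open cell in col 1 admitting 6 ⇒ r6c1=6.
Step 6. [r9c5∈{2,7,8}] in row 9, 8 fits only at r9c5, so r9c5=8.
Step 7. [r9c7∈{1}] r9c7's peers cover all but 1 ⇒ r9c7=1.
Step 8. [r9c6∈{2}] r9c6 is down to just 2, so r9c6=2.
Step 9. [r6c2∈{2,5,7,8}] r6c2 is the only open cell in row 6 admitting 7 ⇒ r6c2=7.
Step 10. [r9c2∈{5}] r9c2's peers cover all but 5 ⇒ r9c2=5.
Step 11. [r5c4∈{3,5}] in row 5, 5 fits only at r5c4. So r5c4=5.
Step 12. [r1c6∈{3}] r1c6 is down to just 3. So r1c6=3.
Step 13. [r6c7∈{4}] r6c7 is down to just 4. So r6c7=4.
Step 14. [r5c1∈{2,3}] r5c1 is the only open cell in row 5 admitting 3. So r5c1=3.
Step 15. [r7c1∈{2,9}] col 1 places 2 nowhere but r7c1. So r7c1=2.
Step 16. [r6c4∈{3,8}] r6c4 is the only open cell in row 6 admitting 8 ⇒ r6c4=8.
Step 17. [r4c8∈{3,5}] row 4 places 5 nowhere but r4c8, so r4c8=5.
Step 18. [r8c1∈{7,9}] row 8 places 9 nowhere but r8c1, so r8c1=9.
Step 19. [r2c9∈{3}] r2c9's peers cover all but 3. So r2c9=3.
Step 20. [r5c6∈{4}] r5c6 has the single candidate 4. So r5c6=4.
Step 21. [r6c5∈{2}] r6c5 is down to just 2, so r6c5=2.
Step 22. [r9c9∈{6}] r9c9 is down to just 6. So r9c9=6.
Step 23. [r7c6∈{1}] nothing but 1 survives at r7c6, so r7c6=1.
Step 24. [r4c5∈{6}] r4c5 has the single candidate 6. So r4c5=6.
Step 25. [r3c1∈{8}] r3c1's peers cover all but 8. So r3c1=8.
Step 26. [r5c2∈{2}] nothing but 2 survives at r5c2. So r5c2=2.
Step 27. [r4c2∈{8}] only 8 remains possible at r4c2, so r4c2=8.
Step 28. [r8c5∈{7}] only 7 remains possible at r8c5 ⇒ r8c5=7.
Step 29. [r6c6∈{9}] r6c6 has the single candidate 9. So r6c6=9.
Step 30. [r6c3∈{5}] nothing but 5 survives at r6c3 ⇒ r6c3=5.
Step 31. [r6c9∈{1}] r6c9 is down to just 1. So r6c9=1.
Step 32. [r7c9∈{9}] r7c9's peers cover all but 9, so r7c9=9.
Step 33. [r4c4∈{3}] r4c4 is down to just 3, so r4c4=3.
Step 34. [r9c3∈{3}] nothing but 3 survives at r9c3 ⇒ r9c3=3.
Step 35. [r3c9∈{4}] nothing but 4 survives at r3c9 ⇒ r3c9=4.
Step 36. [r1c4∈{7}] r1c4 has the single candidate 7, so r1c4=7.
Step 37. [r3c7∈{2}] only 2 remains possible at r3c7, so r3c7=2.
Step 38. [r1c2∈{6}] r1c2 is down to just 6 ⇒ r1c2=6.
Step 39. [r9c1∈{7}] r9c1 has the single candidate 7. So r9c1=7.
Step 40. [r6c8∈{3}] r6c8 is down to just 3. So r6c8=3.
Step 41. [r7c2∈{4}] r7c2's peers cover all but 4. So r7c2=4.

Answer: 4 6 2 7 9 3 8 1 5 / 5 9 1 2 4 8 7 6 3 / 8 3 7 1 5 6 2 9 4 / 1 8 4 3 6 7 9 5 2 / 3 2 9 5 1 4 6 8 7 / 6 7 5 8 2 9 4 3 1 / 2 4 8 6 3 1 5 7 9 / 9 1 6 4 7 5 3 2 8 / 7 5 3 9 8 2 1 4 6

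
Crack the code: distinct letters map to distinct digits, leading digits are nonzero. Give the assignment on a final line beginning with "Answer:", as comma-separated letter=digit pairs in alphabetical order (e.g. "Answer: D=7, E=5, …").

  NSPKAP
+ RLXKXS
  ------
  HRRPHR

Step 1. [col 1: P + S ≡ R (mod 10)] P=8 is one option consistent with column 1 (P + S ≡ R (mod 10), carry-in 0) — take it, so P=8.
Step 2. [col 1: P + S ≡ R (mod 10)] S=5 is one option consistent with column 1 (P + S ≡ R (mod 10), carry-in 0) — take it ⇒ S=5.
Step 3. [col 1: P + S ≡ R (mod 10)] column 1 reads P+S+carry(0)=R with P=8, S=5; with digits 5,8 already taken and all letters distinct, the only value for R is 3. So R=3.
Step 4. [col 2: A + X ≡ H (mod 10)] several values work for A in column 2 (A + X ≡ H (mod 10), carry-in 1); try A=1 ⇒ A=1.
Step 5. [col 2: A + X ≡ H (mod 10)] H=6 is one option consistent with column 2 (A + X ≡ H (mod 10), carry-in 1) — take it. So H=6.
Step 6. [col 2: A + X ≡ H (mod 10)] from column 2 (A=1, H=6, carry-in 1, digits 1,3,5,6,8 already taken and all letters distinct): X must equal 4 ⇒ X=4.
Step 7. [col 3: K + K ≡ P (mod 10)] column 3 reads K+K+carry(0)=P with P=8; with digits 1,3,4,5,6,8 already taken and all letters distinct, the only value for K is 9, so K=9.
Step 8. [col 5: S + L ≡ R (mod 10)] from column 5 (S=5, R=3, carry-in 1, digits 1,3,4,5,6,8,9 already taken and all letters distinct): L must equal 7. So L=7.
Step 9. [col 6: N + R ≡ H (mod 10)] column 6 reads N+R+carry(1)=H with R=3, H=6; with digits 1,3,4,5,6,7,8,9 already taken and all letters distinct, the only value for N is 2, so N=2.

Answer: A=1, H=6, K=9, L=7, N=2, P=8, R=3, S=5, X=4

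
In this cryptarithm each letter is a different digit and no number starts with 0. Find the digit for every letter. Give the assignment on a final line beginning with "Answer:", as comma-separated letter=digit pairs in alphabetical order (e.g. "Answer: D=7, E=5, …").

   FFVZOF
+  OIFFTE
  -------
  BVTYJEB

Step 1. [col 1: F + E ≡ B (mod 10)] column 1 (F + E ≡ B (mod 10), carry-in 0) doesn't pin F yet; pick F=5 and continue, so F=5.
Step 2. [col 1: F + E ≡ B (mod 10)] E=6 is one option consistent with column 1 (F + E ≡ B (mod 10), carry-in 0) — take it. So E=6.
Step 3. [col 1: F + E ≡ B (mod 10)] column 1 reads F+E+carry(0)=B with F=5, E=6; with digits 5,6 already taken and all letters distinct, the only value for B is 1. So B=1.
Step 4. [col 2: O + T ≡ E (mod 10)] O=8 is one option consistent with column 2 (O + T ≡ E (mod 10), carry-in 1) — take it. So O=8.
Step 5. [col 2: O + T ≡ E (mod 10)] column 2 reads O+T+carry(1)=E with O=8, E=6; with digits 1,5,6,8 already taken and all letters distinct, the only value for T is 7 ⇒ T=7.
Step 6. [col 3: Z + F ≡ J (mod 10)] several values work for Z in column 3 (Z + F ≡ J (mod 10), carry-in 1); try Z=4. So Z=4.
Step 7. [col 3: Z + F ≡ J (mod 10)] from column 3 (Z=4, F=5, carry-in 1, digits 1,4,5,6,7,8 already taken and all letters distinct): J must equal 0. So J=0.
Step 8. [col 4: V + F ≡ Y (mod 10)] in column 4 we have V+F≡Y with carry-in 1; given F=5 and digits 0,1,4,5,6,7,8 already taken and all letters distinct, that pins V to 3, so V=3.
Step 9. [col 4: V + F ≡ Y (mod 10)] from column 4 (V=3, F=5, carry-in 1, digits 0,1,3,4,5,6,7,8 already taken and all letters distinct): Y must equal 9 ⇒ Y=9.
Step 10. [col 5: F + I ≡ T (mod 10)] in column 5 we have F+I≡T with carry-in 0; given F=5, T=7 and digits 0,1,3,4,5,6,7,8,9 already taken and all letters distinct, that pins I to 2 ⇒ I=2.

Answer: B=1, E=6, F=5, I=2, J=0, O=8, T=7, V=3, Y=9, Z=4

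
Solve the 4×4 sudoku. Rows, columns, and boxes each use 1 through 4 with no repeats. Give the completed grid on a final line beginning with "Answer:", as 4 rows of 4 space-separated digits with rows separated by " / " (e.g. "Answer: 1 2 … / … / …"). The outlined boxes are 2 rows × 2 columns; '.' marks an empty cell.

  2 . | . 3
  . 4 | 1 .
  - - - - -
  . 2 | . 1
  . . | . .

Step 1. [r4c4∈{2,4}] across col 4, 4 lands solely at r4c4, so r4c4=4.
Step 2. [r4c2∈{1,3}] in col 2, 3 fits only at r4c2 ⇒ r4c2=3.
Step 3. [r1c2∈{1}] nothing but 1 survives at r1c2. So r1c2=1.
Step 4. [r4c1∈{1}] r4c1 is down to just 1, so r4c1=1.
Step 5. [r4c3∈{2}] only 2 remains possible at r4c3, so r4c3=2.
Step 6. [r3c3∈{3}] nothing but 3 survives at r3c3, so r3c3=3.
Step 7. [r1c3∈{4}] r1c3's peers cover all but 4, so r1c3=4.
Step 8. [r2c1∈{3}] r2c1's peers cover all but 3. So r2c1=3.
Step 9. [r3c1∈{4}] nothing but 4 survives at r3c1, so r3c1=4.
Step 10. [r2c4∈{2}] r2c4 has the single candidate 2, so r2c4=2.

Answer: 2 1 4 3 / 3 4 1 2 / 4 2 3 1 / 1 3 2 4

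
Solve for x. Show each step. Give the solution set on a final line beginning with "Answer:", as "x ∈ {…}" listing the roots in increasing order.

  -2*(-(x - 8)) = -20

Step 1. [-2*(-(x - 8)) = -20] divide by the outer -2. So div: -(x - 8) = 10.
Step 2. [-(x - 8) = 10] leading − — multiply by −1, so neg: x - 8 = -10.
Step 3. [x - 8 = -10] -8 is outermost — add 8 both sides ⇒ sub: x = -2.

Answer: x ∈ {-2}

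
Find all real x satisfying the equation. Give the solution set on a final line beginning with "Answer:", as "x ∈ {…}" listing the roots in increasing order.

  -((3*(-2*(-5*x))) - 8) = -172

Step 1. [-((3*(-2*(-5*x))) - 8) = -172] flip signs both sides ⇒ neg: (3*(-2*(-5*x))) - 8 = 172.
Step 2. [(3*(-2*(-5*x))) - 8 = 172] add 8: x sits inside (… - 8). So sub: 3*(-2*(-5*x)) = 180.
Step 3. [3*(-2*(-5*x)) = 180] 3 out front; divide by 3. So div: -2*(-5*x) = 60.
Step 4. [-2*(-5*x) = 60] divide by the outer -2. So div: -5*x = -30.
Step 5. [-5*x = -30] -5 out front; divide by -5. So div: x = 6.

Answer: x ∈ {6}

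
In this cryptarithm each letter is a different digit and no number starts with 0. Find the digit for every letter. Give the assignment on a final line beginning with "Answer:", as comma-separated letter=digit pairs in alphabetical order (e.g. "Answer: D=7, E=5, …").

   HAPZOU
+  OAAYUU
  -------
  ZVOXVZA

Step 1. [Z] Z is the leading digit of a 7-digit sum of two 6-digit numbers; the final carry is exactly 1. So Z=1.
Step 2. [col 1: U + U ≡ A (mod 10)] U=2 is one option consistent with column 1 (U + U ≡ A (mod 10), carry-in 0) — take it, so U=2.
Step 3. [col 1: U + U ≡ A (mod 10)] column 1 reads U+U+carry(0)=A with U=2; with digits 1,2 already taken and all letters distinct, the only value for A is 4, so A=4.
Step 4. [col 2: O + U ≡ Z (mod 10)] in column 2 we have O+U≡Z with carry-in 0; given U=2, Z=1 and digits 1,2,4 already taken and all letters distinct, that pins O to 9 ⇒ O=9.
Step 5. [col 3: Z + Y ≡ V (mod 10)] no forcing yet in column 3 (carry-in 1); Y=5 is free and consistent — try it ⇒ Y=5.
Step 6. [col 3: Z + Y ≡ V (mod 10)] from column 3 (Z=1, Y=5, carry-in 1, digits 1,2,4,5,9 already taken and all letters distinct): V must equal 7, so V=7.
Step 7. [col 4: P + A ≡ X (mod 10)] column 4: given A=4, carry-in 0, and digits 1,2,4,5,7,9 already taken and all letters distinct, P+A≡X (mod 10) forces X=0. So X=0.
Step 8. [col 4: P + A ≡ X (mod 10)] in column 4 we have P+A≡X with carry-in 0; given A=4, X=0 and digits 0,1,2,4,5,7,9 already taken and all letters distinct, that pins P to 6. So P=6.
Step 9. [col 6: H + O ≡ V (mod 10)] column 6 reads H+O+carry(0)=V with O=9, V=7; with digits 0,1,2,4,5,6,7,9 already taken and all letters distinct, the only value for H is 8 ⇒ H=8.

Answer: A=4, H=8, O=9, P=6, U=2, V=7, X=0, Y=5, Z=1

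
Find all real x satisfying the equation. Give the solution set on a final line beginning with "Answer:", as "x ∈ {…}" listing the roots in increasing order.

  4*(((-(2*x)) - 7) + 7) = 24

Step 1. [4*(((-(2*x)) - 7) + 7) = 24] divide by the outer 4, so div: ((-(2*x)) - 7) + 7 = 6.
Step 2. [((-(2*x)) - 7) + 7 = 6] +7 is outermost — subtract 7 both sides ⇒ sub: (-(2*x)) - 7 = -1.
Step 3. [(-(2*x)) - 7 = -1] the outer -7 inverts by adding 7, so sub: -(2*x) = 6.
Step 4. [-(2*x) = 6] LHS negated; negate both sides ⇒ neg: 2*x = -6.
Step 5. [2*x = -6] LHS = 2·(…); ÷2 both sides. So div: x = -3.

Answer: x ∈ {-3}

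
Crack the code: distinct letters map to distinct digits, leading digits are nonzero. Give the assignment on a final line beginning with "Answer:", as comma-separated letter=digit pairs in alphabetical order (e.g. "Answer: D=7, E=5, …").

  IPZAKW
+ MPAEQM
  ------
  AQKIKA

Step 1. [col 1: W + M ≡ A (mod 10)] A=6 is one option consistent with column 1 (W + M ≡ A (mod 10), carry-in 0) — take it. So A=6.
Step 2. [col 1: W + M ≡ A (mod 10)] column 1 (W + M ≡ A (mod 10), carry-in 0) doesn't pin W yet; pick W=4 and continue, so W=4.
Step 3. [col 1: W + M ≡ A (mod 10)] from column 1 (W=4, A=6, carry-in 0, digits 4,6 already taken and all letters distinct): M must equal 2. So M=2.
Step 4. [col 2: K + Q ≡ K (mod 10)] from column 2 (nothing yet, carry-in 0, digits 2,4,6 already taken and all letters distinct): Q must equal 0. So Q=0.
Step 5. [col 2: K + Q ≡ K (mod 10)] several values work for K in column 2 (K + Q ≡ K (mod 10), carry-in 0); try K=8, so K=8.
Step 6. [col 3: A + E ≡ I (mod 10)] no forcing yet in column 3 (carry-in 0); I=3 is free and consistent — try it. So I=3.
Step 7. [col 3: A + E ≡ I (mod 10)] from column 3 (A=6, I=3, carry-in 0, digits 0,2,3,4,6,8 already taken and all letters distinct): E must equal 7. So E=7.
Step 8. [col 4: Z + A ≡ K (mod 10)] in column 4 we have Z+A≡K with carry-in 1; given A=6, K=8 and digits 0,2,3,4,6,7,8 already taken and all letters distinct, that pins Z to 1 ⇒ Z=1.
Step 9. [col 5: P + P ≡ Q (mod 10)] from column 5 (Q=0, carry-in 0, digits 0,1,2,3,4,6,7,8 already taken and all letters distinct): P must equal 5. So P=5.

Answer: A=6, E=7, I=3, K=8, M=2, P=5, Q=0, W=4, Z=1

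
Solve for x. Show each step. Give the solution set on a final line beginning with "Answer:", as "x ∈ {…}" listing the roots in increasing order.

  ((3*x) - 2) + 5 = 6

Step 1. [((3*x) - 2) + 5 = 6] +5 is outermost — subtract 5 both sides. So sub: (3*x) - 2 = 1.
Step 2. [(3*x) - 2 = 1] -2 is outermost — add 2 both sides ⇒ sub: 3*x = 3.
Step 3. [3*x = 3] leading coefficient 3: divide by 3. So div: x = 1.

Answer: x ∈ {1}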